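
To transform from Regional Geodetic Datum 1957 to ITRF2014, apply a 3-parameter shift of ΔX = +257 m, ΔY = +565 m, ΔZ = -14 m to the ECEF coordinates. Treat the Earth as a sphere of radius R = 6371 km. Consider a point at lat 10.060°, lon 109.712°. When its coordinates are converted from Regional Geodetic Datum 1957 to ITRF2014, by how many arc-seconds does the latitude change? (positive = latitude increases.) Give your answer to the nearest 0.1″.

Δφ = -3.0″

sin φ = 0.174679, cos φ = 0.984625, sin λ = 0.941400, cos λ = -0.337292.
North component: ΔN = −sin φ cos λ·ΔX − sin φ sin λ·ΔY + cos φ·ΔZ = −(0.174679)(-0.337292)(257) − (0.174679)(0.941400)(565) + (0.984625)(-14) = -91.55 m.
1° of latitude spans πR/180 = 111195 m, so Δφ = -91.55 / 111195 × 3600 = -2.964″.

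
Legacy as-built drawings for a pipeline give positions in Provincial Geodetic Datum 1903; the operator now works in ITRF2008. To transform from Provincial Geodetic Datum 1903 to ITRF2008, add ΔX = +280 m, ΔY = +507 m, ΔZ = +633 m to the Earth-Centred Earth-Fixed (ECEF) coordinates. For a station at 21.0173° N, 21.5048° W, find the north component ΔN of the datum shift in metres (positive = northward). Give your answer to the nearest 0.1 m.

The local north axis is (−sin φ cos λ, −sin φ sin λ, cos φ), giving ΔN = -93.431 + 66.657 + 590.888 = 564.11 m.

ΔN = 564.1 m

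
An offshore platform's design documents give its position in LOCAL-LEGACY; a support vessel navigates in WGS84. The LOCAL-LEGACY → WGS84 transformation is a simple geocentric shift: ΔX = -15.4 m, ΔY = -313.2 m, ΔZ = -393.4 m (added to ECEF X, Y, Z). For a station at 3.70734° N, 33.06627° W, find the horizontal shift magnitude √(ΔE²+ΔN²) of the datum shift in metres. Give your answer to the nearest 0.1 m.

485.4 m

At φ = 3.70734°, λ = -33.06627°: sin φ = 0.064660, cos φ = 0.997907, sin λ = -0.545609, cos λ = 0.838040.
ΔE = −sin λ·ΔX + cos λ·ΔY = −(-0.545609)·(-15.4) + (0.838040)·(-313.2) = -270.88 m.
ΔN = −sin φ cos λ·ΔX − sin φ sin λ·ΔY + cos φ·ΔZ = −(0.064660)(0.838040)(-15.4) − (0.064660)(-0.545609)(-313.2) + (0.997907)(-393.4) = -402.79 m.
Horizontal magnitude = √(ΔE² + ΔN²) = √((-270.88)² + (-402.79)²) = 485.40 m.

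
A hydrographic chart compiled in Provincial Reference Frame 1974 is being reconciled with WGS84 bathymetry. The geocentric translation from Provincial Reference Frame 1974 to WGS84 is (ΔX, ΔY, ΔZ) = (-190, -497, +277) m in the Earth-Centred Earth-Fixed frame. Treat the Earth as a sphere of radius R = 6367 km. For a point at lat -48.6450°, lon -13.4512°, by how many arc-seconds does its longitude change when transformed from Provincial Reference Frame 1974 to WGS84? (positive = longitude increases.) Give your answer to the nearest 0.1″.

Δλ = -25.9″

sin φ = -0.750630, cos φ = 0.660723, sin λ = -0.232617, cos λ = 0.972568.
East component: ΔE = −sin λ·ΔX + cos λ·ΔY = −(-0.232617)(-190) + (0.972568)(-497) = -527.56 m.
1° of latitude spans πR/180 = 111125 m; at latitude φ, 1° of longitude spans that × cos φ = 73422.9 m, so Δλ = -527.56 / 73422.9 × 3600 = -25.867″.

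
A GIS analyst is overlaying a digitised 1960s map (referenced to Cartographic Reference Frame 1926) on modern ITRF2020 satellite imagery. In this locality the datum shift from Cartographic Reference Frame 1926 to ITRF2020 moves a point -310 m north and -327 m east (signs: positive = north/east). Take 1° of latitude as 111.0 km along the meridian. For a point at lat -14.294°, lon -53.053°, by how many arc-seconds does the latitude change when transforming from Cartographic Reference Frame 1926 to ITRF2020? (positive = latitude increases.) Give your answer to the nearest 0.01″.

Δφ = -10.05″

1° of latitude = 111.0 km, so Δφ = -310.0 / 111000 = -0.0027928° = -10.054″.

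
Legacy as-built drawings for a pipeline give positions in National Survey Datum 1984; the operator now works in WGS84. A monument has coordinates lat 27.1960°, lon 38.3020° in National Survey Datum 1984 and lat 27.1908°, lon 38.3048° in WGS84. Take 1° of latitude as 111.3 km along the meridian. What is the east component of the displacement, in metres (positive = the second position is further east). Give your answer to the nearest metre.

Δφ = 27.1908° − 27.1960° = -0.0052°; Δλ = 38.3048° − 38.3020° = +0.0028°.
ΔN = Δφ × 111300 = -578.8 m; ΔE = Δλ × 111300 × cos(27.1960°) = +0.0028 × 111300 × 0.889448 = 277.2 m.

ΔE = 277 m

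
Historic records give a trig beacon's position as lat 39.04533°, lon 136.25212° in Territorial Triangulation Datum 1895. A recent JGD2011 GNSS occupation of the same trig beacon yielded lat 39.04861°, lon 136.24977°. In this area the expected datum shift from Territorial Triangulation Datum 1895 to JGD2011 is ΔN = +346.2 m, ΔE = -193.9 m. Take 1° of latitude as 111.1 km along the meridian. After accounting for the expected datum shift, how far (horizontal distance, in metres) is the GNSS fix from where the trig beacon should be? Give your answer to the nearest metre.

Observed coordinate differences: Δφ = +0.00328°, Δλ = -0.00235°.
Converting to metres (1° lat = 111100 m, cos φ = 0.776648): observed ΔN = 364.4 m, observed ΔE = -202.8 m.
Subtracting the expected shift leaves a residual of 364.4 − (346.2) = 18.2 m north and -202.8 − (-193.9) = -8.9 m east.
Residual distance = √(18.2² + (-8.9)²) = 20.3 m.

20 m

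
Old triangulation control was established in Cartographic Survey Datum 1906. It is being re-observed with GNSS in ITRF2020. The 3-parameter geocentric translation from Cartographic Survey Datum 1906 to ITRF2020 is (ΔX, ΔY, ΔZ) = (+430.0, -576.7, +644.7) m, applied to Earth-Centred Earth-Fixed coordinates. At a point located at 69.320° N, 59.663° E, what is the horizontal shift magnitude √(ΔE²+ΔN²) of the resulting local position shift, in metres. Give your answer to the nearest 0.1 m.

824.0 m

At φ = 69.320°, λ = 59.663°: sin φ = 0.935567, cos φ = 0.353148, sin λ = 0.863070, cos λ = 0.505085.
ΔE = −sin λ·ΔX + cos λ·ΔY = −(0.863070)·(430.0) + (0.505085)·(-576.7) = -662.40 m.
ΔN = −sin φ cos λ·ΔX − sin φ sin λ·ΔY + cos φ·ΔZ = −(0.935567)(0.505085)(430.0) − (0.935567)(0.863070)(-576.7) + (0.353148)(644.7) = 490.14 m.
Horizontal magnitude = √(ΔE² + ΔN²) = √((-662.40)² + 490.14²) = 824.03 m.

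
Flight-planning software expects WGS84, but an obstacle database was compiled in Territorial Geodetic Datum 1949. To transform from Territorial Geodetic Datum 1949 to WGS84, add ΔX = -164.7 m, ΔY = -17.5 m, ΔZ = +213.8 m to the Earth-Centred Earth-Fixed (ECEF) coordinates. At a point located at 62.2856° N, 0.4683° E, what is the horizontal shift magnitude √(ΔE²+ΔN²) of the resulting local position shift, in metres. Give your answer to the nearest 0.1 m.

The local east axis at (φ, λ) is (−sin λ, cos λ, 0), so ΔE = −sin(0.4683°)·(-164.7) + cos(0.4683°)·(-17.5) = -16.15 m.
The local north axis is (−sin φ cos λ, −sin φ sin λ, cos φ), giving ΔN = 145.800 + 0.127 + 99.431 = 245.36 m.
Horizontal magnitude = √(ΔE² + ΔN²) = √((-16.15)² + 245.36²) = 245.89 m.

245.9 m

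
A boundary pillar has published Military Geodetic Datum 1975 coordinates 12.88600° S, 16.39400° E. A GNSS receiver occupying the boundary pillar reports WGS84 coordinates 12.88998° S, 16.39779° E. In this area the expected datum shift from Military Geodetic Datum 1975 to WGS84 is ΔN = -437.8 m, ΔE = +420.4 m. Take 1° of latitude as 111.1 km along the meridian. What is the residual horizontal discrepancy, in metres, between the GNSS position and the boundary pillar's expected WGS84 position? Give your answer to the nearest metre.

Observed coordinate differences: Δφ = -0.00398°, Δλ = +0.00379°.
Converting to metres (1° lat = 111100 m, cos φ = 0.974816): observed ΔN = -442.2 m, observed ΔE = 410.5 m.
Subtracting the expected shift leaves a residual of -442.2 − (-437.8) = -4.4 m north and 410.5 − (420.4) = -9.9 m east.
Residual distance = √((-4.4)² + (-9.9)²) = 10.9 m.

11 m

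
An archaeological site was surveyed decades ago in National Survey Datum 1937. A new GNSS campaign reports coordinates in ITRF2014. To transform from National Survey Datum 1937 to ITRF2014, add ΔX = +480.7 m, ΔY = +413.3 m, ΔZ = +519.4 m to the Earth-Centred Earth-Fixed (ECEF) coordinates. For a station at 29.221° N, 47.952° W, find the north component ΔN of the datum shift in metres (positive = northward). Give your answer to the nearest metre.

ΔN = 446 m

The local north axis is (−sin φ cos λ, −sin φ sin λ, cos φ), giving ΔN = -157.170 + 149.827 + 453.303 = 445.96 m.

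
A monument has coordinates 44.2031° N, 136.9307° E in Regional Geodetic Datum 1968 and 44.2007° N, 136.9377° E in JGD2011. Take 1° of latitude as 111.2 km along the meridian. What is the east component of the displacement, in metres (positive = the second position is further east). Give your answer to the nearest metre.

Δφ = 44.2007° − 44.2031° = -0.0024°; Δλ = 136.9377° − 136.9307° = +0.0070°.
ΔN = Δφ × 111200 = -266.9 m; ΔE = Δλ × 111200 × cos(44.2031°) = +0.0070 × 111200 × 0.716873 = 558.0 m.

ΔE = 558 m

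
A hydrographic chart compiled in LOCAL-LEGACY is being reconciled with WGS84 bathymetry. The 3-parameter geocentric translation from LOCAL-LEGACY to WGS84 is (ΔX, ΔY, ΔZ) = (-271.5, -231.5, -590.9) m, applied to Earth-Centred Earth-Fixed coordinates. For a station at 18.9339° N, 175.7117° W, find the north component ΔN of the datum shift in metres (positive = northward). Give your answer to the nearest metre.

The local north axis is (−sin φ cos λ, −sin φ sin λ, cos φ), giving ΔN = -87.849 − 5.617 − 558.928 = -652.39 m.

ΔN = -652 m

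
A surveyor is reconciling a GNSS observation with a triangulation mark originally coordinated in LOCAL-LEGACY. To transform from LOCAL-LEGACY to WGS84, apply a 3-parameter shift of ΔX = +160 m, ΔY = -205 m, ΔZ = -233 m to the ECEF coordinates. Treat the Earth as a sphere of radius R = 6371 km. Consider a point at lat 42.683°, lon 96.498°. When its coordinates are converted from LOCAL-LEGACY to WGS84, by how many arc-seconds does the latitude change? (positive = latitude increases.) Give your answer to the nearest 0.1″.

sin φ = 0.677942, cos φ = 0.735116, sin λ = 0.993576, cos λ = -0.113169.
North component: ΔN = −sin φ cos λ·ΔX − sin φ sin λ·ΔY + cos φ·ΔZ = −(0.677942)(-0.113169)(160) − (0.677942)(0.993576)(-205) + (0.735116)(-233) = -20.92 m.
1° of latitude spans πR/180 = 111195 m, so Δφ = -20.92 / 111195 × 3600 = -0.677″.

Δφ = -0.7″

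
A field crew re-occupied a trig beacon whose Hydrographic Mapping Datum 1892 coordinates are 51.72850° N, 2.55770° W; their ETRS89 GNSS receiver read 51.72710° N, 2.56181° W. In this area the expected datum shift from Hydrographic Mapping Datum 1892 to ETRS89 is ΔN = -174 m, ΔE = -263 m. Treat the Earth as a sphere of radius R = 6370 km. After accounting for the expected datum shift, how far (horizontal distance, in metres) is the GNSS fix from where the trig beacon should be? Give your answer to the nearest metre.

27 m

Observed coordinate differences: Δφ = -0.00140°, Δλ = -0.00411°.
Converting to metres (1° lat = 111177 m, cos φ = 0.619389): observed ΔN = -155.6 m, observed ΔE = -283.0 m.
Subtracting the expected shift leaves a residual of -155.6 − (-174) = 18.4 m north and -283.0 − (-263) = -20.0 m east.
Residual distance = √(18.4² + (-20.0)²) = 27.2 m.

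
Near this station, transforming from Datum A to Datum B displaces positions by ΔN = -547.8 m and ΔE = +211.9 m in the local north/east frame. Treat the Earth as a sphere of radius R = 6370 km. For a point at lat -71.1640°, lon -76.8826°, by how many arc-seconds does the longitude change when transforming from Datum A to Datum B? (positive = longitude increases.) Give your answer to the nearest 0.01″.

At latitude -71.1640°, cos φ = 0.322860.
One radian of longitude at latitude φ spans R cos φ, so Δλ = ΔE / (R cos φ) = 211.9 / (6370000 × 0.322860) = 1.0303e-04 rad = 21.252″.

Δλ = 21.25″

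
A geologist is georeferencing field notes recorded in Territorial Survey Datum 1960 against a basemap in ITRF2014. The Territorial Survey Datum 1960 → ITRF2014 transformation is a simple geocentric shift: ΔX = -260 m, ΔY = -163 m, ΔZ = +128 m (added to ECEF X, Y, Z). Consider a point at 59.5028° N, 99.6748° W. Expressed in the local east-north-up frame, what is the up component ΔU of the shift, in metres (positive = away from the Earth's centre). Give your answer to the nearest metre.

ΔU = 214 m

The local up (radial) axis is (cos φ cos λ, cos φ sin λ, sin φ), giving ΔU = 22.175 + 81.545 + 110.292 = 214.01 m.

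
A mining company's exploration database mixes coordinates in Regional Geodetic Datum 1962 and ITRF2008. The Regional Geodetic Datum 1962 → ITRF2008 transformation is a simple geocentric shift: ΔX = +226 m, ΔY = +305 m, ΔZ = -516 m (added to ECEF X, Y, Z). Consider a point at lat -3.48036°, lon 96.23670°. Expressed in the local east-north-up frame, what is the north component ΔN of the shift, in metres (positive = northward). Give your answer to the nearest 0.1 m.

ΔN = -498.1 m

The local north axis is (−sin φ cos λ, −sin φ sin λ, cos φ), giving ΔN = -1.490 + 18.406 − 515.048 = -498.13 m.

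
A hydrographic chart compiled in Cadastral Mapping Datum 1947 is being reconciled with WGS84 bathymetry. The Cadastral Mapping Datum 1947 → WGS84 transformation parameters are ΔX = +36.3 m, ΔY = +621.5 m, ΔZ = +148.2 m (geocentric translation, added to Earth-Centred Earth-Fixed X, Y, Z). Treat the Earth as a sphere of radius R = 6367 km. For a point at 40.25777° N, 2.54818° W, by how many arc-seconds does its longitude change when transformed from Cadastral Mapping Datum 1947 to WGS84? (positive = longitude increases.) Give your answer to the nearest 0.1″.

sin φ = 0.646227, cos φ = 0.763145, sin λ = -0.044459, cos λ = 0.999011.
East component: ΔE = −sin λ·ΔX + cos λ·ΔY = −(-0.044459)(36.3) + (0.999011)(621.5) = 622.50 m.
1° of latitude spans πR/180 = 111125 m; at latitude φ, 1° of longitude spans that × cos φ = 84804.6 m, so Δλ = 622.50 / 84804.6 × 3600 = 26.425″.

Δλ = 26.4″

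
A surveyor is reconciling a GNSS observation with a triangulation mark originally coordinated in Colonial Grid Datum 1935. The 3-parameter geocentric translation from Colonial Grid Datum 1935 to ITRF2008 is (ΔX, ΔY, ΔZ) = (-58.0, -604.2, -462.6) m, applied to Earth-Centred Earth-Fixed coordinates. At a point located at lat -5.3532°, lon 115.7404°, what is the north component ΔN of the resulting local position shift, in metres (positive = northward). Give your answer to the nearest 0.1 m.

At φ = -5.3532°, λ = 115.7404°: sin φ = -0.093295, cos φ = 0.995639, sin λ = 0.900771, cos λ = -0.434294.
ΔN = −sin φ cos λ·ΔX − sin φ sin λ·ΔY + cos φ·ΔZ = −(-0.093295)(-0.434294)(-58.0) − (-0.093295)(0.900771)(-604.2) + (0.995639)(-462.6) = -509.01 m.

ΔN = -509.0 m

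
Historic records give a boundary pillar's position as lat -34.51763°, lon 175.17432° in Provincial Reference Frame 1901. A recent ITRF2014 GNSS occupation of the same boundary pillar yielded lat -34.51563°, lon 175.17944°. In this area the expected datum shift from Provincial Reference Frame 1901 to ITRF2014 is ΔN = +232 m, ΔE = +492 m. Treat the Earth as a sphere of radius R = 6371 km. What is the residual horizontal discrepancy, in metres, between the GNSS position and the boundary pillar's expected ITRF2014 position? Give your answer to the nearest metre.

25 m

Observed coordinate differences: Δφ = +0.00200°, Δλ = +0.00512°.
Converting to metres (1° lat = 111195 m, cos φ = 0.823952): observed ΔN = 222.4 m, observed ΔE = 469.1 m.
Subtracting the expected shift leaves a residual of 222.4 − (232) = -9.6 m north and 469.1 − (492) = -22.9 m east.
Residual distance = √((-9.6)² + (-22.9)²) = 24.8 m.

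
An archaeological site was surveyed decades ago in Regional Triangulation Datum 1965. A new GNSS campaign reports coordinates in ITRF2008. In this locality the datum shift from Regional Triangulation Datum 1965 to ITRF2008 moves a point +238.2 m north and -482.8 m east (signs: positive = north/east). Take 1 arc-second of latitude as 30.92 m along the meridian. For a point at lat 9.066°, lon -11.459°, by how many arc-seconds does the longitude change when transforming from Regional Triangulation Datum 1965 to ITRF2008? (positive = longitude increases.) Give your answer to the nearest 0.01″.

Δλ = -15.81″

At latitude 9.066°, cos φ = 0.987507.
1″ of longitude at this latitude = 30.92 × cos φ = 30.5337 m, so Δλ = -482.8 / 30.5337 = -15.812″.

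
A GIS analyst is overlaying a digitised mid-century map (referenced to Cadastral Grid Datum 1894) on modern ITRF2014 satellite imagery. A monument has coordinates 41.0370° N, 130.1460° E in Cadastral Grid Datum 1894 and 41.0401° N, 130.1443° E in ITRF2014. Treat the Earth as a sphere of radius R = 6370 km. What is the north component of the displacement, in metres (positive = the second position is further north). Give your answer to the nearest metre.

Δφ = 41.0401° − 41.0370° = +0.0031°; Δλ = 130.1443° − 130.1460° = -0.0017°.
1° along a meridian = πR/180 = 111177 m.
ΔN = Δφ × 111177 = 344.7 m; ΔE = Δλ × 111177 × cos(41.0370°) = -0.0017 × 111177 × 0.754286 = -142.6 m.

ΔN = 345 m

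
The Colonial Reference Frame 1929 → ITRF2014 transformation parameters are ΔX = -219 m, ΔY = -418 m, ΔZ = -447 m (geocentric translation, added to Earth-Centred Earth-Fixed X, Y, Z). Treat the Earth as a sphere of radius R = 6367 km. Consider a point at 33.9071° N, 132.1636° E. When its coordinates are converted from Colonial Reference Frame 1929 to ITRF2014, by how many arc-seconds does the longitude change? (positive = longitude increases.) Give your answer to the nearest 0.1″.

Δλ = 17.3″

sin φ = 0.557848, cos φ = 0.829943, sin λ = 0.741231, cos λ = -0.671250.
East component: ΔE = −sin λ·ΔX + cos λ·ΔY = −(0.741231)(-219) + (-0.671250)(-418) = 442.91 m.
1° of latitude spans πR/180 = 111125 m; at latitude φ, 1° of longitude spans that × cos φ = 92227.5 m, so Δλ = 442.91 / 92227.5 × 3600 = 17.289″.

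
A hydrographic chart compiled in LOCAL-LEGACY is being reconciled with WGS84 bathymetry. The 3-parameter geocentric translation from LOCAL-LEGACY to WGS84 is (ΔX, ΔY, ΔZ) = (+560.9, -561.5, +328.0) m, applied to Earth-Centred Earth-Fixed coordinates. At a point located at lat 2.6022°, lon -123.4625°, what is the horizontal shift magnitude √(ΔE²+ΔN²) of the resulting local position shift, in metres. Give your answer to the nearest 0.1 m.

841.0 m

The local east axis at (φ, λ) is (−sin λ, cos λ, 0), so ΔE = −sin(-123.4625°)·560.9 + cos(-123.4625°)·(-561.5) = 777.54 m.
The local north axis is (−sin φ cos λ, −sin φ sin λ, cos φ), giving ΔN = 14.042 − 21.267 + 327.662 = 320.44 m.
Horizontal magnitude = √(ΔE² + ΔN²) = √(777.54² + 320.44²) = 840.98 m.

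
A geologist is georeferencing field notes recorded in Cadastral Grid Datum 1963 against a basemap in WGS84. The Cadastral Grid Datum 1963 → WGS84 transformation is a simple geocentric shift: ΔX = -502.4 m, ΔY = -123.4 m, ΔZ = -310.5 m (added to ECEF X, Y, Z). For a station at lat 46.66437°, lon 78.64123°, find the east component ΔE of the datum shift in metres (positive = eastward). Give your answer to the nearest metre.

The local east axis at (φ, λ) is (−sin λ, cos λ, 0), so ΔE = −sin(78.64123°)·(-502.4) + cos(78.64123°)·(-123.4) = 468.26 m.

ΔE = 468 m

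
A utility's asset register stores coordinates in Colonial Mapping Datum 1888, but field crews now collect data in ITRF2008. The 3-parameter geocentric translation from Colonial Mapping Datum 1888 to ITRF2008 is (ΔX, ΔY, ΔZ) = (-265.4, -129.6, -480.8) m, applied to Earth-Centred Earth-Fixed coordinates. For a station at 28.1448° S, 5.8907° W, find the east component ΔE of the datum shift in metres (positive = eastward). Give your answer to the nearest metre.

At φ = -28.1448°, λ = -5.8907°: sin φ = -0.471701, cos φ = 0.881758, sin λ = -0.102631, cos λ = 0.994719.
ΔE = −sin λ·ΔX + cos λ·ΔY = −(-0.102631)·(-265.4) + (0.994719)·(-129.6) = -156.15 m.

ΔE = -156 m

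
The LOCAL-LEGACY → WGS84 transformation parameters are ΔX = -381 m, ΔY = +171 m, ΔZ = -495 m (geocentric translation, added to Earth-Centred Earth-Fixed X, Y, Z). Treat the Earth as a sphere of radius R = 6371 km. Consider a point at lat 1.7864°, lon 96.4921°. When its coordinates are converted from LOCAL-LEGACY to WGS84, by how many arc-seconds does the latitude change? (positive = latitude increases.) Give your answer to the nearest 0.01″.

sin φ = 0.031174, cos φ = 0.999514, sin λ = 0.993587, cos λ = -0.113066.
North component: ΔN = −sin φ cos λ·ΔX − sin φ sin λ·ΔY + cos φ·ΔZ = −(0.031174)(-0.113066)(-381) − (0.031174)(0.993587)(171) + (0.999514)(-495) = -501.40 m.
1° of latitude spans πR/180 = 111195 m, so Δφ = -501.40 / 111195 × 3600 = -16.233″.

Δφ = -16.23″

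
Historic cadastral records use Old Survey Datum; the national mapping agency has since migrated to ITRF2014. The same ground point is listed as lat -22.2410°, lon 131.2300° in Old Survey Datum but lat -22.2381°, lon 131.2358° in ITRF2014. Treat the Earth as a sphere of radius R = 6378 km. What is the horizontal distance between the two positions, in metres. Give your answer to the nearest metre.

679 m

Δφ = -22.2381° − -22.2410° = +0.0029°; Δλ = 131.2358° − 131.2300° = +0.0058°.
1° along a meridian = πR/180 = 111317 m.
ΔN = Δφ × 111317 = 322.8 m; ΔE = Δλ × 111317 × cos(-22.2410°) = +0.0058 × 111317 × 0.925600 = 597.6 m.
Distance = √(ΔE² + ΔN²) = √(597.6² + 322.8²) = 679.2 m.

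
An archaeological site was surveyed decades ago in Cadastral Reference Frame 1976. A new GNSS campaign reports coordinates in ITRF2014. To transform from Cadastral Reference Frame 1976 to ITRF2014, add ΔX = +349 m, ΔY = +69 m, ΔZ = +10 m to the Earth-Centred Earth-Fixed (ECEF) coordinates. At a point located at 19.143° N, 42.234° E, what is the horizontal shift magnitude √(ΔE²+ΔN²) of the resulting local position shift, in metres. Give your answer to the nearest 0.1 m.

At φ = 19.143°, λ = 42.234°: sin φ = 0.327927, cos φ = 0.944703, sin λ = 0.672160, cos λ = 0.740406.
ΔE = −sin λ·ΔX + cos λ·ΔY = −(0.672160)·(349) + (0.740406)·(69) = -183.50 m.
ΔN = −sin φ cos λ·ΔX − sin φ sin λ·ΔY + cos φ·ΔZ = −(0.327927)(0.740406)(349) − (0.327927)(0.672160)(69) + (0.944703)(10) = -90.50 m.
Horizontal magnitude = √(ΔE² + ΔN²) = √((-183.50)² + (-90.50)²) = 204.60 m.

204.6 m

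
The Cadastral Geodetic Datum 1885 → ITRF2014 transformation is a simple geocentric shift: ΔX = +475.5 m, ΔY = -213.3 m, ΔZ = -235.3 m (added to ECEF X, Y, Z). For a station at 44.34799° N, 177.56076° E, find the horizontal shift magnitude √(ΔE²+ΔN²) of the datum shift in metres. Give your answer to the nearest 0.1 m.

The local east axis at (φ, λ) is (−sin λ, cos λ, 0), so ΔE = −sin(177.56076°)·475.5 + cos(177.56076°)·(-213.3) = 192.87 m.
The local north axis is (−sin φ cos λ, −sin φ sin λ, cos φ), giving ΔN = 332.080 + 6.346 − 168.265 = 170.16 m.
Horizontal magnitude = √(ΔE² + ΔN²) = √(192.87² + 170.16²) = 257.20 m.

257.2 m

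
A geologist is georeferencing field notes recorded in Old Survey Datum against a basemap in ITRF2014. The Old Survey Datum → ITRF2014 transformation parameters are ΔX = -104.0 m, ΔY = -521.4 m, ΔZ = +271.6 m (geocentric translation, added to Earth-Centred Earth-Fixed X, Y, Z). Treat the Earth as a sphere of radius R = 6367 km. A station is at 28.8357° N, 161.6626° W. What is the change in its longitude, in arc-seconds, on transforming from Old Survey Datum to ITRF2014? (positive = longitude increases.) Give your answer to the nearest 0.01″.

Δλ = 17.09″

sin φ = 0.482300, cos φ = 0.876006, sin λ = -0.314612, cos λ = -0.949220.
East component: ΔE = −sin λ·ΔX + cos λ·ΔY = −(-0.314612)(-104.0) + (-0.949220)(-521.4) = 462.20 m.
1° of latitude spans πR/180 = 111125 m; at latitude φ, 1° of longitude spans that × cos φ = 97346.3 m, so Δλ = 462.20 / 97346.3 × 3600 = 17.093″.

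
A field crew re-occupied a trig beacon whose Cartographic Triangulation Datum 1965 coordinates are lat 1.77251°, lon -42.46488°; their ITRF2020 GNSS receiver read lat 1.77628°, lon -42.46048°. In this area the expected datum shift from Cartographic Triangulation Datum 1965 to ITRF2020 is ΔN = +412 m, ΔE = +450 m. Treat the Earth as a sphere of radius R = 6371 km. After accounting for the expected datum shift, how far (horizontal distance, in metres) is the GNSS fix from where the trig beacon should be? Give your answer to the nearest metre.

40 m

Observed coordinate differences: Δφ = +0.00377°, Δλ = +0.00440°.
Converting to metres (1° lat = 111195 m, cos φ = 0.999522): observed ΔN = 419.2 m, observed ΔE = 489.0 m.
Subtracting the expected shift leaves a residual of 419.2 − (412) = 7.2 m north and 489.0 − (450) = 39.0 m east.
Residual distance = √(7.2² + 39.0²) = 39.7 m.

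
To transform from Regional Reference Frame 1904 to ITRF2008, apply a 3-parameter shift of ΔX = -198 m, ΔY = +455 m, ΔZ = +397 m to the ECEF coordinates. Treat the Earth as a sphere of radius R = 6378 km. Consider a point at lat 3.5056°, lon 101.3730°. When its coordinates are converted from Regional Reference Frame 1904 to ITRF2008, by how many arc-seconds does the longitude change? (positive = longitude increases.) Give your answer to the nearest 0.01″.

Δλ = 3.38″

sin φ = 0.061146, cos φ = 0.998129, sin λ = 0.980364, cos λ = -0.197195.
East component: ΔE = −sin λ·ΔX + cos λ·ΔY = −(0.980364)(-198) + (-0.197195)(455) = 104.39 m.
1° of latitude spans πR/180 = 111317 m; at latitude φ, 1° of longitude spans that × cos φ = 111108.8 m, so Δλ = 104.39 / 111108.8 × 3600 = 3.382″.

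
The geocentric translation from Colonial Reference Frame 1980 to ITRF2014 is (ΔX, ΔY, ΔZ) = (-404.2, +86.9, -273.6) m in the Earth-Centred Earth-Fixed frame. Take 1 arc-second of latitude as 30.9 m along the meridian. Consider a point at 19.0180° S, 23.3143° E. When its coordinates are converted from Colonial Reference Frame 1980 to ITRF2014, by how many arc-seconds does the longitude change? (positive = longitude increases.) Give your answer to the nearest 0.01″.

Δλ = 8.21″

sin φ = -0.325865, cos φ = 0.945416, sin λ = 0.395775, cos λ = 0.918348.
East component: ΔE = −sin λ·ΔX + cos λ·ΔY = −(0.395775)(-404.2) + (0.918348)(86.9) = 239.78 m.
1° of latitude spans 3600 × 30.90 = 111240 m; at latitude φ, 1° of longitude spans that × cos φ = 105168.1 m, so Δλ = 239.78 / 105168.1 × 3600 = 8.208″.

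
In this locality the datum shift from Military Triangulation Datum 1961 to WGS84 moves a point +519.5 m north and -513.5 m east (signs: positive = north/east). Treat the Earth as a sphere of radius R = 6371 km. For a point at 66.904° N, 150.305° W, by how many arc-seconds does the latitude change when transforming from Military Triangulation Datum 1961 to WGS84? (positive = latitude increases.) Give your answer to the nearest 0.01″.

On a sphere of radius R, 1 rad of latitude = R, so Δφ = ΔN / R = 519.5 / 6371000 = 8.1541e-05 rad = 16.819″.

Δφ = 16.82″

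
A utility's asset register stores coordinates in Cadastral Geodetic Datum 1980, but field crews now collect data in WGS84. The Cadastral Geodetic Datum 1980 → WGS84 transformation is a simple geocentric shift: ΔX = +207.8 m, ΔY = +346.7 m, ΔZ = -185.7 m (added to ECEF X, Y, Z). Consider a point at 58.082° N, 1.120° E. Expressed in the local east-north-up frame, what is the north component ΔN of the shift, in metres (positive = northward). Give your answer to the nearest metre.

The local north axis is (−sin φ cos λ, −sin φ sin λ, cos φ), giving ΔN = -176.348 − 5.752 − 98.181 = -280.28 m.

ΔN = -280 m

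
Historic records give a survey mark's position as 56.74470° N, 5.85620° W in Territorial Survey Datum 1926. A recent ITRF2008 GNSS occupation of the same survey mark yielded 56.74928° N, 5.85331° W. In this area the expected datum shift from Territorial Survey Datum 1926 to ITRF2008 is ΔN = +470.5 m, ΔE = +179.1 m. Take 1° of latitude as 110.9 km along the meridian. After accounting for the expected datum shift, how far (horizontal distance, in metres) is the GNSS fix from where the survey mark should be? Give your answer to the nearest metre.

38 m

Observed coordinate differences: Δφ = +0.00458°, Δλ = +0.00289°.
Converting to metres (1° lat = 110900 m, cos φ = 0.548371): observed ΔN = 507.9 m, observed ΔE = 175.8 m.
Subtracting the expected shift leaves a residual of 507.9 − (470.5) = 37.4 m north and 175.8 − (179.1) = -3.3 m east.
Residual distance = √(37.4² + (-3.3)²) = 37.6 m.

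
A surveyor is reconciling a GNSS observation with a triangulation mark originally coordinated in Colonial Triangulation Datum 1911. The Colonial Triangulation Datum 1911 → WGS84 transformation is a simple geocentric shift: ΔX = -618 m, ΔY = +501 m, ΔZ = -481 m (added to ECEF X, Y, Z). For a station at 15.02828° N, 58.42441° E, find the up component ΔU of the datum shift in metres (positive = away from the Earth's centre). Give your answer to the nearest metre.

At φ = 15.02828°, λ = 58.42441°: sin φ = 0.259296, cos φ = 0.965798, sin λ = 0.851950, cos λ = 0.523623.
ΔU = cos φ cos λ·ΔX + cos φ sin λ·ΔY + sin φ·ΔZ = (0.965798)(0.523623)(-618) + (0.965798)(0.851950)(501) + (0.259296)(-481) = -25.02 m.

ΔU = -25 m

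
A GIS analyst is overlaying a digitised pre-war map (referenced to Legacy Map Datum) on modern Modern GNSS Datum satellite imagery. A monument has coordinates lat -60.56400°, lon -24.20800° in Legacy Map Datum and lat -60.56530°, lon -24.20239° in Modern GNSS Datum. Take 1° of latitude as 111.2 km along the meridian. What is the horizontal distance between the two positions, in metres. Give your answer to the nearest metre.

Δφ = -60.56530° − -60.56400° = -0.00130°; Δλ = -24.20239° − -24.20800° = +0.00561°.
ΔN = Δφ × 111200 = -144.6 m; ΔE = Δλ × 111200 × cos(-60.56400°) = +0.00561 × 111200 × 0.491451 = 306.6 m.
Distance = √(ΔE² + ΔN²) = √(306.6² + (-144.6)²) = 339.0 m.

339 m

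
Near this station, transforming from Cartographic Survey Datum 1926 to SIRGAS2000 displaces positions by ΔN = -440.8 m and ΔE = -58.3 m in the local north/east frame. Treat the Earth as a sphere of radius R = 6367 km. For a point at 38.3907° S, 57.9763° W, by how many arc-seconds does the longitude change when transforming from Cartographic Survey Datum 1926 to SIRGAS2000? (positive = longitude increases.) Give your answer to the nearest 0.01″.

Δλ = -2.41″

At latitude -38.3907°, cos φ = 0.783794.
One radian of longitude at latitude φ spans R cos φ, so Δλ = ΔE / (R cos φ) = -58.3 / (6367000 × 0.783794) = -1.1682e-05 rad = -2.410″.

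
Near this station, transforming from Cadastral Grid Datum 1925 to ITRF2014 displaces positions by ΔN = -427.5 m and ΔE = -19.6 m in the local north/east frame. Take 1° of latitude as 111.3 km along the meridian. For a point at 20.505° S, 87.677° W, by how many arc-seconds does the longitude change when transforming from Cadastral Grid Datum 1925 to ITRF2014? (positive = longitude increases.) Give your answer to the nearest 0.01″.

Δλ = -0.68″

At latitude -20.505°, cos φ = 0.936642.
1° of longitude at this latitude = 111.3 × cos φ = 104.25 km, so Δλ = -19.6 / 104248.2 = -0.0001880° = -0.677″.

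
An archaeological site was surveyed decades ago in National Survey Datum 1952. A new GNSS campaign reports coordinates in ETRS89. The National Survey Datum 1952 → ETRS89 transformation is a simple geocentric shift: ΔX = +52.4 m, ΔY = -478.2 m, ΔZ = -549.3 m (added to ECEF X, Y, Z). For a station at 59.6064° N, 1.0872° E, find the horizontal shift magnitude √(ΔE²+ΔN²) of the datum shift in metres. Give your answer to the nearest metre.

574 m

The local east axis at (φ, λ) is (−sin λ, cos λ, 0), so ΔE = −sin(1.0872°)·52.4 + cos(1.0872°)·(-478.2) = -479.11 m.
The local north axis is (−sin φ cos λ, −sin φ sin λ, cos φ), giving ΔN = -45.191 + 7.826 − 277.911 = -315.28 m.
Horizontal magnitude = √(ΔE² + ΔN²) = √((-479.11)² + (-315.28)²) = 573.54 m.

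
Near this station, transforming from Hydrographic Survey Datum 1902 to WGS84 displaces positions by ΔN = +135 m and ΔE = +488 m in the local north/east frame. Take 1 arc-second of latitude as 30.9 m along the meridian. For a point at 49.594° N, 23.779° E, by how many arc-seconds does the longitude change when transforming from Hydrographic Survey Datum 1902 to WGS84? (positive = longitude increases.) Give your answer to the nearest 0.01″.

At latitude 49.594°, cos φ = 0.648200.
1″ of longitude at this latitude = 30.90 × cos φ = 20.0294 m, so Δλ = 488.0 / 20.0294 = 24.364″.

Δλ = 24.36″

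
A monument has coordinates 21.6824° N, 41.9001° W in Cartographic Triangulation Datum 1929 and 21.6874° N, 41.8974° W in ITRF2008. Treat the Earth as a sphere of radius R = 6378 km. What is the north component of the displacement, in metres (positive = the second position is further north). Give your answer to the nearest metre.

Δφ = 21.6874° − 21.6824° = +0.0050°; Δλ = -41.8974° − -41.9001° = +0.0027°.
1° along a meridian = πR/180 = 111317 m.
ΔN = Δφ × 111317 = 556.6 m; ΔE = Δλ × 111317 × cos(21.6824°) = +0.0027 × 111317 × 0.929246 = 279.3 m.

ΔN = 557 m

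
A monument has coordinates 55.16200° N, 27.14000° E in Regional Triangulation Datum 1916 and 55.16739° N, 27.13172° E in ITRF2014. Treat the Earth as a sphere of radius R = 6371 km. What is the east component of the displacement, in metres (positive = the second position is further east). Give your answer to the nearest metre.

Δφ = 55.16739° − 55.16200° = +0.00539°; Δλ = 27.13172° − 27.14000° = -0.00828°.
1° along a meridian = πR/180 = 111195 m.
ΔN = Δφ × 111195 = 599.3 m; ΔE = Δλ × 111195 × cos(55.16200°) = -0.00828 × 111195 × 0.571258 = -526.0 m.

ΔE = -526 m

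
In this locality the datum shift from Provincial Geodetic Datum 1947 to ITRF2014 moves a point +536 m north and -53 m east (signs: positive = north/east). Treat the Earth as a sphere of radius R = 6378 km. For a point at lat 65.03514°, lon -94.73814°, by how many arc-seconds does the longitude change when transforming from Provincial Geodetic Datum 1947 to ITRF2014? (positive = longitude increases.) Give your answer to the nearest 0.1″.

At latitude 65.03514°, cos φ = 0.422062.
One radian of longitude at latitude φ spans R cos φ, so Δλ = ΔE / (R cos φ) = -53.0 / (6378000 × 0.422062) = -1.9689e-05 rad = -4.061″.

Δλ = -4.1″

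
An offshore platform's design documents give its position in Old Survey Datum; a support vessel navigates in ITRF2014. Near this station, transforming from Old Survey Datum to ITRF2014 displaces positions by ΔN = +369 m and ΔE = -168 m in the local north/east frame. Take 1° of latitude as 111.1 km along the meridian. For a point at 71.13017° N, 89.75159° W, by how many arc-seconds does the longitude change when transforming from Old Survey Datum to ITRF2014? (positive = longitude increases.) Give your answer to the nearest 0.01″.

Δλ = -16.83″

At latitude 71.13017°, cos φ = 0.323419.
1° of longitude at this latitude = 111.1 × cos φ = 35.93 km, so Δλ = -168.0 / 35931.9 = -0.0046755° = -16.832″.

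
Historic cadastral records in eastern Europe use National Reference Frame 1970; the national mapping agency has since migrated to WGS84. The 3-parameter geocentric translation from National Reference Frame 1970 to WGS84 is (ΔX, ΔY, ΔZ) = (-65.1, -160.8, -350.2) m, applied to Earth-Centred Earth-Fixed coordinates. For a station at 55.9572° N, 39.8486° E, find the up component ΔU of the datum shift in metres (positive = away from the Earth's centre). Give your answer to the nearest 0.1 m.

At φ = 55.9572°, λ = 39.8486°: sin φ = 0.828620, cos φ = 0.559812, sin λ = 0.640761, cos λ = 0.767740.
ΔU = cos φ cos λ·ΔX + cos φ sin λ·ΔY + sin φ·ΔZ = (0.559812)(0.767740)(-65.1) + (0.559812)(0.640761)(-160.8) + (0.828620)(-350.2) = -375.84 m.

ΔU = -375.8 m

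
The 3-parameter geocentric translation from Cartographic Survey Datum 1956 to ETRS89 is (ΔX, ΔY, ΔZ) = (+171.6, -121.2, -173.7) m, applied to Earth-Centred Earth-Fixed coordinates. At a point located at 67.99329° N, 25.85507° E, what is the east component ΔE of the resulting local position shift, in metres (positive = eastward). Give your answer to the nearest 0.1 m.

At φ = 67.99329°, λ = 25.85507°: sin φ = 0.927140, cos φ = 0.374715, sin λ = 0.436096, cos λ = 0.899900.
ΔE = −sin λ·ΔX + cos λ·ΔY = −(0.436096)·(171.6) + (0.899900)·(-121.2) = -183.90 m.

ΔE = -183.9 m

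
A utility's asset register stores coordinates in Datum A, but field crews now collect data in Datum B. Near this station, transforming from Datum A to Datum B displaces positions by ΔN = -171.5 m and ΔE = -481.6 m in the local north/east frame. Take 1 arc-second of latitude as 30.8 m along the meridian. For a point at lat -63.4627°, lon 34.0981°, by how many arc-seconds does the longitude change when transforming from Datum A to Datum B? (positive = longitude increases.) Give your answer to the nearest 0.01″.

Δλ = -35.00″

At latitude -63.4627°, cos φ = 0.446780.
1″ of longitude at this latitude = 30.80 × cos φ = 13.7608 m, so Δλ = -481.6 / 13.7608 = -34.998″.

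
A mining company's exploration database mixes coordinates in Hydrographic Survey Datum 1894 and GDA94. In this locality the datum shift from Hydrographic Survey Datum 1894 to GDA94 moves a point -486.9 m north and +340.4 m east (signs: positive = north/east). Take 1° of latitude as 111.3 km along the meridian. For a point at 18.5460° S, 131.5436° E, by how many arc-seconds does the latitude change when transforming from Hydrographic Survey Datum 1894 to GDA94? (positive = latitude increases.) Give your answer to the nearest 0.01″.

Δφ = -15.75″

1° of latitude = 111.3 km, so Δφ = -486.9 / 111300 = -0.0043747° = -15.749″.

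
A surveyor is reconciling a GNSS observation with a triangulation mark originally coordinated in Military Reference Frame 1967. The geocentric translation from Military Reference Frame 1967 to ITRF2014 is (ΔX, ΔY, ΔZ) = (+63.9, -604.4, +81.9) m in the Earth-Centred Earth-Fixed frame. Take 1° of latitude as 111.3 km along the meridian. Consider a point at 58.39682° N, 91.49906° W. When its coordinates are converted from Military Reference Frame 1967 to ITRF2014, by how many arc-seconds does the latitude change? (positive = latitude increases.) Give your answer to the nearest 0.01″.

sin φ = 0.851698, cos φ = 0.524033, sin λ = -0.999658, cos λ = -0.026161.
North component: ΔN = −sin φ cos λ·ΔX − sin φ sin λ·ΔY + cos φ·ΔZ = −(0.851698)(-0.026161)(63.9) − (0.851698)(-0.999658)(-604.4) + (0.524033)(81.9) = -470.25 m.
1° of latitude spans 111300 m, so Δφ = -470.25 / 111300 × 3600 = -15.210″.

Δφ = -15.21″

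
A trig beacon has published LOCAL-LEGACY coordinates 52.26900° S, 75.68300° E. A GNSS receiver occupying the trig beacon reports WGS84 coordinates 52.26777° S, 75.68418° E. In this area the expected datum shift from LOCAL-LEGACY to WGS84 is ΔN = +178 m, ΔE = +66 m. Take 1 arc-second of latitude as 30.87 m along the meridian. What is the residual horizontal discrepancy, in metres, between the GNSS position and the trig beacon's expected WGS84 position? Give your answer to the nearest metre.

44 m

Observed coordinate differences: Δφ = +0.00123°, Δλ = +0.00118°.
Converting to metres (1° lat = 111132 m, cos φ = 0.611955): observed ΔN = 136.7 m, observed ΔE = 80.2 m.
Subtracting the expected shift leaves a residual of 136.7 − (178) = -41.3 m north and 80.2 − (66) = 14.2 m east.
Residual distance = √((-41.3)² + 14.2²) = 43.7 m.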